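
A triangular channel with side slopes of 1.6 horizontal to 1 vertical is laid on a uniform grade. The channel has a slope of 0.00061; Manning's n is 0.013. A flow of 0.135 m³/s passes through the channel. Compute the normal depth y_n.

Manning's equation rearranged: A R^(2/3) = nQ / (1·√S) = 0.013 × 0.135 / (√0.00061) = 0.07106.
Trying y = 0.33 m: A R^(2/3) = 0.04696 — short.
Trying y = 0.424 m: A R^(2/3) = 0.09162 — over.
Trying y = 0.385 m: A R^(2/3) = 0.07084 — matches.

y_n = 0.385 m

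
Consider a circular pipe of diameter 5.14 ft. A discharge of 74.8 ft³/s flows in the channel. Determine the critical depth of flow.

At critical depth, Q² T / (g A³) = 1, i.e. A³/T = Q²/g = 74.8²/32.2 = 173.8.
Trying y = 2 ft: A³/T = 83.15 — too small.
Trying y = 2.93 ft: A³/T = 358.5 — too large.
Trying y = 2.42 ft: A³/T = 172.7 — close enough.

y_c = 2.42 ft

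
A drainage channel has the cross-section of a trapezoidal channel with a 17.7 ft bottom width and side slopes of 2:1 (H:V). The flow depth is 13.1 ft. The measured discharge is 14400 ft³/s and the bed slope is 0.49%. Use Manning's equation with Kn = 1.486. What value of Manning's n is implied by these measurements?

With bottom width b = 17.7 ft and side slope z = 2: A = (b + zy)y = (17.7 + 2×13.1)×13.1 = 575.1 ft²; P = b + 2y√(1+z²) = 17.7 + 2×13.1×2.236 = 76.28 ft.
Hydraulic radius R = A/P = 575.1/76.28 = 7.539 ft.
Rearranging Manning's equation: n = (1.486/Q) A R^(2/3) S^(1/2) = (1.486/14400) × 575.1 × 7.539^(2/3) × √0.0049 = 0.016.

n = 0.016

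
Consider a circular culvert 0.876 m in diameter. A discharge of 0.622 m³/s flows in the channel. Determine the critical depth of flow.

y_c = 0.466 m

At critical depth, Q² T / (g A³) = 1, i.e. A³/T = Q²/g = 0.622²/9.81 = 0.03944.
Try y = 0.358 m: A³/T = 0.01443 — too small.
Try y = 0.559 m: A³/T = 0.07948 — too large.
Try y = 0.466 m: A³/T = 0.03958 — matches.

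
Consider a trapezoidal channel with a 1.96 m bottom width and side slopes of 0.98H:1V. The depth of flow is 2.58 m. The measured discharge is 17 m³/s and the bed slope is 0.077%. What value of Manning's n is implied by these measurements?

With bottom width b = 1.96 m and side slope z = 0.98: A = (b + zy)y = (1.96 + 0.98×2.58)×2.58 = 11.58 m²; P = b + 2y√(1+z²) = 1.96 + 2×2.58×1.4 = 9.185 m.
Hydraulic radius R = A/P = 11.58/9.185 = 1.261 m.
Rearranging Manning's equation: n = (1/Q) A R^(2/3) S^(1/2) = (1/17) × 11.58 × 1.261^(2/3) × √0.00077 = 0.0221.

n = 0.0221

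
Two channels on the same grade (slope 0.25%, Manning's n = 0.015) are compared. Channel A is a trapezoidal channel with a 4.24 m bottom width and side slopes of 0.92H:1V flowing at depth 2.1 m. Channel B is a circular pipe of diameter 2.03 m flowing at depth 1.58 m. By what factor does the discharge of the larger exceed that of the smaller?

7.9

Channel A: With bottom width b = 4.24 m and side slope z = 0.92: A = (b + zy)y = (4.24 + 0.92×2.1)×2.1 = 12.96 m²; P = b + 2y√(1+z²) = 4.24 + 2×2.1×1.359 = 9.947 m. Hydraulic radius R = A/P = 12.96/9.947 = 1.303 m. Q_A = (1/0.015)·12.96·1.303^(2/3)·√0.0025 = 51.54 m³/s.
Channel B: For a circular section of diameter D = 2.03 m at depth y = 1.58 m, the central angle is θ = 2 arccos(1 − 2y/D) = 4.322 rad. Then A = (D²/8)(θ − sin θ) = 2.703 m² and P = Dθ/2 = 4.387 m. Hydraulic radius R = A/P = 2.703/4.387 = 0.6161 m. Q_B = (1/0.015)·2.703·0.6161^(2/3)·√0.0025 = 6.523 m³/s.
The larger discharge is 51.54 m³/s and the smaller is 6.523 m³/s; the ratio is 7.9.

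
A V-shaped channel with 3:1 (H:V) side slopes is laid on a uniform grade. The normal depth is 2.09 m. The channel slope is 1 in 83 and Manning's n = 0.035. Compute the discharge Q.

Q = 40.9 m³/s

For a triangular section with side slope z = 3: A = zy² = 3×2.09² = 13.1 m²; P = 2y√(1+z²) = 2×2.09×3.162 = 13.22 m.
Hydraulic radius R = A/P = 13.1/13.22 = 0.9914 m.
Manning's equation: Q = (1/n) A R^(2/3) S^(1/2) = (1/0.035) × 13.1 × 0.9914^(2/3) × 0.01205^(1/2) = 40.9 m³/s.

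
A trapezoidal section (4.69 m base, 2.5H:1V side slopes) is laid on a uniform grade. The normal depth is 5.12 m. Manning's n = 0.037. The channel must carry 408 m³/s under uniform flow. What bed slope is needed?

With bottom width b = 4.69 m and side slope z = 2.5: A = (b + zy)y = (4.69 + 2.5×5.12)×5.12 = 89.55 m²; P = b + 2y√(1+z²) = 4.69 + 2×5.12×2.693 = 32.26 m.
Hydraulic radius R = A/P = 89.55/32.26 = 2.776 m.
From Manning's equation, S = [nQ / (1 A R^(2/3))]² = [0.037 × 408 / (1 × 89.55 × 2.776^(2/3))]² = 0.00729.

S = 0.00729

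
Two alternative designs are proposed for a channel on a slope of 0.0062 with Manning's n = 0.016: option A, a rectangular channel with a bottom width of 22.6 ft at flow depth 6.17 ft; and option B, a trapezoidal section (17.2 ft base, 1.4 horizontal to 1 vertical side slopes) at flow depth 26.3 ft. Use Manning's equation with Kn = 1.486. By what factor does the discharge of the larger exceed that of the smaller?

Channel A: Flow area A = b·y = 22.6 × 6.17 = 139.4 ft². Wetted perimeter P = b + 2y = 22.6 + 2×6.17 = 34.94 ft. Hydraulic radius R = A/P = 139.4/34.94 = 3.991 ft. Q_A = (1.486/0.016)·139.4·3.991^(2/3)·√0.0062 = 2566 ft³/s.
Channel B: With bottom width b = 17.2 ft and side slope z = 1.4: A = (b + zy)y = (17.2 + 1.4×26.3)×26.3 = 1421 ft²; P = b + 2y√(1+z²) = 17.2 + 2×26.3×1.72 = 107.7 ft. Hydraulic radius R = A/P = 1421/107.7 = 13.19 ft. Q_B = (1.486/0.016)·1421·13.19^(2/3)·√0.0062 = 58010 ft³/s.
The larger discharge is 58010 ft³/s and the smaller is 2566 ft³/s; the ratio is 22.6.

22.6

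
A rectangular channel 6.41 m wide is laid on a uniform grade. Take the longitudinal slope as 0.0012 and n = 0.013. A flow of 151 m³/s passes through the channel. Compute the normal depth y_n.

Manning's equation rearranged: A R^(2/3) = nQ / (1·√S) = 0.013 × 151 / (√0.0012) = 56.67.
At y = 4.26 m: A R^(2/3) = 40.84 — short.
At y = 6.07 m: A R^(2/3) = 63.76 — over.
At y = 5.52 m: A R^(2/3) = 56.68 — close enough.

y_n = 5.52 m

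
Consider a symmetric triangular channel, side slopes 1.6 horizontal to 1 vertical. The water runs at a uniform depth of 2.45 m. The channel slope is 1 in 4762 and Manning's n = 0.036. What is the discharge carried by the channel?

For a triangular section with side slope z = 1.6: A = zy² = 1.6×2.45² = 9.604 m²; P = 2y√(1+z²) = 2×2.45×1.887 = 9.245 m.
Hydraulic radius R = A/P = 9.604/9.245 = 1.039 m.
Manning's equation: Q = (1/n) A R^(2/3) S^(1/2) = (1/0.036) × 9.604 × 1.039^(2/3) × 0.00021^(1/2) = 3.97 m³/s.

Q = 3.97 m³/s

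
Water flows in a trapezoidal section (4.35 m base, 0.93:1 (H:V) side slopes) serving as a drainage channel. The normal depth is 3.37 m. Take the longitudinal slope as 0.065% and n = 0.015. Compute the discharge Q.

Q = 64.9 m³/s

With bottom width b = 4.35 m and side slope z = 0.93: A = (b + zy)y = (4.35 + 0.93×3.37)×3.37 = 25.22 m²; P = b + 2y√(1+z²) = 4.35 + 2×3.37×1.366 = 13.55 m.
Hydraulic radius R = A/P = 25.22/13.55 = 1.861 m.
Manning's equation: Q = (1/n) A R^(2/3) S^(1/2) = (1/0.015) × 25.22 × 1.861^(2/3) × 0.00065^(1/2) = 64.9 m³/s.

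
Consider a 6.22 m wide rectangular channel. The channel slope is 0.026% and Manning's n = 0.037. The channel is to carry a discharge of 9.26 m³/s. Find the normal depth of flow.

y_n = 2.68 m

Manning's equation rearranged: A R^(2/3) = nQ / (1·√S) = 0.037 × 9.26 / (√0.00026) = 21.25.
At y = 2.34 m: A R^(2/3) = 17.65 — short.
At y = 3.34 m: A R^(2/3) = 28.54 — over.
At y = 2.68 m: A R^(2/3) = 21.25 — close enough.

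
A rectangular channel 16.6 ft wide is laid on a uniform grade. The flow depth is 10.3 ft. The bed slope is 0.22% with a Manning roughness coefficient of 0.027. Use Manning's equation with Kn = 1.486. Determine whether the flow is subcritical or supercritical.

subcritical

Flow area A = b·y = 16.6 × 10.3 = 171 ft². Wetted perimeter P = b + 2y = 16.6 + 2×10.3 = 37.2 ft.
Hydraulic radius R = A/P = 171/37.2 = 4.596 ft.
V = (1.486/n) R^(2/3) √S = (1.486/0.027) × 4.596^(2/3) × √0.0022 = 7.136 ft/s. Hydraulic depth D_h = A/T = 171/16.6 = 10.3 ft.
Froude number Fr = V/√(g·D_h) = 7.136/√(32.2×10.3) = 0.392, which is less than 1, so the flow is subcritical.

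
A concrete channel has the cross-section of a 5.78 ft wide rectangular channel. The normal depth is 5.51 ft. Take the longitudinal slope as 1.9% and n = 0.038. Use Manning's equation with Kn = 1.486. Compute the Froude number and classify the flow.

Flow area A = b·y = 5.78 × 5.51 = 31.85 ft². Wetted perimeter P = b + 2y = 5.78 + 2×5.51 = 16.8 ft.
Hydraulic radius R = A/P = 31.85/16.8 = 1.896 ft.
V = (1.486/n) R^(2/3) √S = (1.486/0.038) × 1.896^(2/3) × √0.019 = 8.256 ft/s. Hydraulic depth D_h = A/T = 31.85/5.78 = 5.51 ft.
Froude number Fr = V/√(g·D_h) = 8.256/√(32.2×5.51) = 0.62, which is less than 1, so the flow is subcritical.

subcritical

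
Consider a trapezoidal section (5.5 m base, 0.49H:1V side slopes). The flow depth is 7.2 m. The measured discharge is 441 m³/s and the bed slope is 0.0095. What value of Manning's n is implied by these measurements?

n = 0.03

With bottom width b = 5.5 m and side slope z = 0.49: A = (b + zy)y = (5.5 + 0.49×7.2)×7.2 = 65 m²; P = b + 2y√(1+z²) = 5.5 + 2×7.2×1.114 = 21.54 m.
Hydraulic radius R = A/P = 65/21.54 = 3.018 m.
Rearranging Manning's equation: n = (1/Q) A R^(2/3) S^(1/2) = (1/441) × 65 × 3.018^(2/3) × √0.0095 = 0.03.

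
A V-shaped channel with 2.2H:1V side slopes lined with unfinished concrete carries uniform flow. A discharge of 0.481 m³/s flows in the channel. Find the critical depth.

At critical depth, Q² T / (g A³) = 1, i.e. A³/T = Q²/g = 0.481²/9.81 = 0.02358.
Try y = 0.333 m: A³/T = 0.009909 — too small.
Try y = 0.396 m: A³/T = 0.02357 — matches.

y_c = 0.396 m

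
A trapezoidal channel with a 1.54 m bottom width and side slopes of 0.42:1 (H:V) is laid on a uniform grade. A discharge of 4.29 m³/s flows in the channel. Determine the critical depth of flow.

At critical depth, Q² T / (g A³) = 1, i.e. A³/T = Q²/g = 4.29²/9.81 = 1.876.
Try y = 0.994 m: A³/T = 3.102 — too large.
Try y = 0.585 m: A³/T = 0.5612 — too small.
Try y = 0.852 m: A³/T = 1.874 — ≈ 1.876.

y_c = 0.852 m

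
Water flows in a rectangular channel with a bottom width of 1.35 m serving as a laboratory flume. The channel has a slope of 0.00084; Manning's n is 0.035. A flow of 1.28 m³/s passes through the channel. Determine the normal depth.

y_n = 1.83 m

Manning's equation rearranged: A R^(2/3) = nQ / (1·√S) = 0.035 × 1.28 / (√0.00084) = 1.546.
At y = 2.33 m: A R^(2/3) = 2.043 — high.
At y = 1.6 m: A R^(2/3) = 1.314 — low.
At y = 1.83 m: A R^(2/3) = 1.542 — matches.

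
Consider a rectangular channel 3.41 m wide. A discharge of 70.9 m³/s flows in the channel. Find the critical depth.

y_c = 3.53 m

For a rectangular channel, critical depth y_c = (q²/g)^(1/3) where q = Q/b = 70.9/3.41 = 20.79 m²/s.
So y_c = (20.79²/9.81)^(1/3) = 3.53 m.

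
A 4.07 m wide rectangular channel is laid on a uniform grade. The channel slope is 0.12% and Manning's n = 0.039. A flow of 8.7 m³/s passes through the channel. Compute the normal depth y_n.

Manning's equation rearranged: A R^(2/3) = nQ / (1·√S) = 0.039 × 8.7 / (√0.0012) = 9.795.
At y = 2.58 m: A R^(2/3) = 11.44 — high.
At y = 1.57 m: A R^(2/3) = 5.896 — low.
At y = 2.29 m: A R^(2/3) = 9.796 — ≈ 9.795.

y_n = 2.29 m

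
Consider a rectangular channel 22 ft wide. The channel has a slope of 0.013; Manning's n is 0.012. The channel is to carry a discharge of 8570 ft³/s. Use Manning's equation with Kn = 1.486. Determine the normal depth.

y_n = 9.36 ft

Manning's equation rearranged: A R^(2/3) = nQ / (1.486·√S) = 0.012 × 8570 / (1.486 × √0.013) = 607.
Try y = 7.58 ft: A R^(2/3) = 453.7 — low.
Try y = 9.36 ft: A R^(2/3) = 606.7 — matches.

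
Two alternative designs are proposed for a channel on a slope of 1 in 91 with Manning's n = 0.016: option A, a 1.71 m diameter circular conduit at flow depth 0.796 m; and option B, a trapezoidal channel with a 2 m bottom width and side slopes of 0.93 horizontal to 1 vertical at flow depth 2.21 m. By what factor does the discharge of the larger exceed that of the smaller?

16.7

Channel A: For a circular section of diameter D = 1.71 m at depth y = 0.796 m, the central angle is θ = 2 arccos(1 − 2y/D) = 3.003 rad. Then A = (D²/8)(θ − sin θ) = 1.047 m² and P = Dθ/2 = 2.568 m. Hydraulic radius R = A/P = 1.047/2.568 = 0.4079 m. Q_A = (1/0.016)·1.047·0.4079^(2/3)·√0.01099 = 3.775 m³/s.
Channel B: With bottom width b = 2 m and side slope z = 0.93: A = (b + zy)y = (2 + 0.93×2.21)×2.21 = 8.962 m²; P = b + 2y√(1+z²) = 2 + 2×2.21×1.366 = 8.036 m. Hydraulic radius R = A/P = 8.962/8.036 = 1.115 m. Q_B = (1/0.016)·8.962·1.115^(2/3)·√0.01099 = 63.15 m³/s.
The larger discharge is 63.15 m³/s and the smaller is 3.775 m³/s; the ratio is 16.7.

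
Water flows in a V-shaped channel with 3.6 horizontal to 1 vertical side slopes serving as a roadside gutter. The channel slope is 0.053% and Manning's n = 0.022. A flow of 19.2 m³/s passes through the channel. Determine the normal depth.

Manning's equation rearranged: A R^(2/3) = nQ / (1·√S) = 0.022 × 19.2 / (√0.00053) = 18.35.
At y = 1.64 m: A R^(2/3) = 8.275 — too small.
At y = 2.21 m: A R^(2/3) = 18.33 — close enough.

y_n = 2.21 m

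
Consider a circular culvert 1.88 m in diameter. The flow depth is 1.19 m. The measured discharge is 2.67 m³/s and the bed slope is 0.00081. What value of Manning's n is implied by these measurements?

For a circular section of diameter D = 1.88 m at depth y = 1.19 m, the central angle is θ = 2 arccos(1 − 2y/D) = 3.68 rad. Then A = (D²/8)(θ − sin θ) = 1.852 m² and P = Dθ/2 = 3.459 m.
Hydraulic radius R = A/P = 1.852/3.459 = 0.5355 m.
Rearranging Manning's equation: n = (1/Q) A R^(2/3) S^(1/2) = (1/2.67) × 1.852 × 0.5355^(2/3) × √0.00081 = 0.013.

n = 0.013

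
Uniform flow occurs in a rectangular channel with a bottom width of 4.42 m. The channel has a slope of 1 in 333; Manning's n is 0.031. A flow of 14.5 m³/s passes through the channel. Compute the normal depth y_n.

y_n = 1.85 m

Manning's equation rearranged: A R^(2/3) = nQ / (1·√S) = 0.031 × 14.5 / (√0.003003) = 8.203.
Trying y = 2.31 m: A R^(2/3) = 11.07 — high.
Trying y = 1.39 m: A R^(2/3) = 5.527 — low.
Trying y = 1.85 m: A R^(2/3) = 8.215 — close enough.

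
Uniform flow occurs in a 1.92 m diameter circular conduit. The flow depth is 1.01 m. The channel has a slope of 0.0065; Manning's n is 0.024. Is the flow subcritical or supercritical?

For a circular section of diameter D = 1.92 m at depth y = 1.01 m, the central angle is θ = 2 arccos(1 − 2y/D) = 3.246 rad. Then A = (D²/8)(θ − sin θ) = 1.544 m² and P = Dθ/2 = 3.116 m.
Hydraulic radius R = A/P = 1.544/3.116 = 0.4954 m.
V = (1/n) R^(2/3) √S = (1/0.024) × 0.4954^(2/3) × √0.0065 = 2.103 m/s. Hydraulic depth D_h = A/T = 1.544/1.917 = 0.8051 m.
Froude number Fr = V/√(g·D_h) = 2.103/√(9.81×0.8051) = 0.748, which is less than 1, so the flow is subcritical.

subcritical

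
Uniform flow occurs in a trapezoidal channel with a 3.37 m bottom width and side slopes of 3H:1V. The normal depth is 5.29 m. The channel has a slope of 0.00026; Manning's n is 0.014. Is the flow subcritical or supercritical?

subcritical

With bottom width b = 3.37 m and side slope z = 3: A = (b + zy)y = (3.37 + 3×5.29)×5.29 = 101.8 m²; P = b + 2y√(1+z²) = 3.37 + 2×5.29×3.162 = 36.83 m.
Hydraulic radius R = A/P = 101.8/36.83 = 2.764 m.
V = (1/n) R^(2/3) √S = (1/0.014) × 2.764^(2/3) × √0.00026 = 2.268 m/s. Hydraulic depth D_h = A/T = 101.8/35.11 = 2.899 m.
Froude number Fr = V/√(g·D_h) = 2.268/√(9.81×2.899) = 0.425, which is less than 1, so the flow is subcritical.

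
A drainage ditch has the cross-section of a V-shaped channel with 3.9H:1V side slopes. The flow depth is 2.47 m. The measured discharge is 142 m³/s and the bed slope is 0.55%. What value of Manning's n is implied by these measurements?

n = 0.014

For a triangular section with side slope z = 3.9: A = zy² = 3.9×2.47² = 23.79 m²; P = 2y√(1+z²) = 2×2.47×4.026 = 19.89 m.
Hydraulic radius R = A/P = 23.79/19.89 = 1.196 m.
Rearranging Manning's equation: n = (1/Q) A R^(2/3) S^(1/2) = (1/142) × 23.79 × 1.196^(2/3) × √0.0055 = 0.014.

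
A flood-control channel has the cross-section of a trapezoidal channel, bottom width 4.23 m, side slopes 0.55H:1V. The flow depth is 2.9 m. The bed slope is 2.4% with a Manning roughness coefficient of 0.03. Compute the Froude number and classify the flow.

supercritical

With bottom width b = 4.23 m and side slope z = 0.55: A = (b + zy)y = (4.23 + 0.55×2.9)×2.9 = 16.89 m²; P = b + 2y√(1+z²) = 4.23 + 2×2.9×1.141 = 10.85 m.
Hydraulic radius R = A/P = 16.89/10.85 = 1.557 m.
V = (1/n) R^(2/3) √S = (1/0.03) × 1.557^(2/3) × √0.024 = 6.937 m/s. Hydraulic depth D_h = A/T = 16.89/7.42 = 2.277 m.
Froude number Fr = V/√(g·D_h) = 6.937/√(9.81×2.277) = 1.47, which is greater than 1, so the flow is supercritical.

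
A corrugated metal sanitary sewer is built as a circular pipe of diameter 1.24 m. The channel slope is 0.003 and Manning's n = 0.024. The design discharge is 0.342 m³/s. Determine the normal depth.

Manning's equation rearranged: A R^(2/3) = nQ / (1·√S) = 0.024 × 0.342 / (√0.003) = 0.1499.
Trying y = 0.343 m: A R^(2/3) = 0.09249 — too small.
Trying y = 0.488 m: A R^(2/3) = 0.1809 — too large.
Trying y = 0.441 m: A R^(2/3) = 0.1499 — close enough.

y_n = 0.441 m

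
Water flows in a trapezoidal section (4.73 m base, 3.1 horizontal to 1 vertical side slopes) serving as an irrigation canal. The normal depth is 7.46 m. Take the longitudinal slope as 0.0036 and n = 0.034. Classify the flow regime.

subcritical

With bottom width b = 4.73 m and side slope z = 3.1: A = (b + zy)y = (4.73 + 3.1×7.46)×7.46 = 207.8 m²; P = b + 2y√(1+z²) = 4.73 + 2×7.46×3.257 = 53.33 m.
Hydraulic radius R = A/P = 207.8/53.33 = 3.897 m.
V = (1/n) R^(2/3) √S = (1/0.034) × 3.897^(2/3) × √0.0036 = 4.37 m/s. Hydraulic depth D_h = A/T = 207.8/50.98 = 4.076 m.
Froude number Fr = V/√(g·D_h) = 4.37/√(9.81×4.076) = 0.691, which is less than 1, so the flow is subcritical.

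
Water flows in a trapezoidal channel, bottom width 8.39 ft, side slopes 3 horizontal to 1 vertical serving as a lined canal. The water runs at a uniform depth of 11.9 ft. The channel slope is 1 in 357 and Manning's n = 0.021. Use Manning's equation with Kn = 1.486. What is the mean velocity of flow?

With bottom width b = 8.39 ft and side slope z = 3: A = (b + zy)y = (8.39 + 3×11.9)×11.9 = 524.7 ft²; P = b + 2y√(1+z²) = 8.39 + 2×11.9×3.162 = 83.65 ft.
Hydraulic radius R = A/P = 524.7/83.65 = 6.272 ft.
From Manning's equation, V = (1.486/n) R^(2/3) S^(1/2) = (1.486/0.021) × 6.272^(2/3) × 0.002801^(1/2) = 12.7 ft/s.

V = 12.7 ft/s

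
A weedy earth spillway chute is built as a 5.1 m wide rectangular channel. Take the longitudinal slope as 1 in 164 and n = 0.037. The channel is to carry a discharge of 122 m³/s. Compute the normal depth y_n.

y_n = 7.4 m

Manning's equation rearranged: A R^(2/3) = nQ / (1·√S) = 0.037 × 122 / (√0.006098) = 57.81.
Try y = 6.2 m: A R^(2/3) = 46.91 — short.
Try y = 7.4 m: A R^(2/3) = 57.82 — close enough.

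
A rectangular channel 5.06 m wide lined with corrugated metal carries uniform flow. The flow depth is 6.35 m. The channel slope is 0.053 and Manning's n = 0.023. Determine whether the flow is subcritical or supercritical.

Flow area A = b·y = 5.06 × 6.35 = 32.13 m². Wetted perimeter P = b + 2y = 5.06 + 2×6.35 = 17.76 m.
Hydraulic radius R = A/P = 32.13/17.76 = 1.809 m.
V = (1/n) R^(2/3) √S = (1/0.023) × 1.809^(2/3) × √0.053 = 14.86 m/s. Hydraulic depth D_h = A/T = 32.13/5.06 = 6.35 m.
Froude number Fr = V/√(g·D_h) = 14.86/√(9.81×6.35) = 1.88, which is greater than 1, so the flow is supercritical.

supercritical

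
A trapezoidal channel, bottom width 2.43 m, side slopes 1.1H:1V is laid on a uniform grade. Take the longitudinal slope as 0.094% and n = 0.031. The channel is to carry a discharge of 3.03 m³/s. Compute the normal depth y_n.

y_n = 1.08 m

Manning's equation rearranged: A R^(2/3) = nQ / (1·√S) = 0.031 × 3.03 / (√0.00094) = 3.064.
Trying y = 0.86 m: A R^(2/3) = 2.024 — too small.
Trying y = 1.08 m: A R^(2/3) = 3.059 — matches.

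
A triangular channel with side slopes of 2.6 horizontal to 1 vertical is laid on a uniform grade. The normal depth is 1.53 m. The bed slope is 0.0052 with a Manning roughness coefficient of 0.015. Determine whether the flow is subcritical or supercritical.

For a triangular section with side slope z = 2.6: A = zy² = 2.6×1.53² = 6.086 m²; P = 2y√(1+z²) = 2×1.53×2.786 = 8.524 m.
Hydraulic radius R = A/P = 6.086/8.524 = 0.714 m.
V = (1/n) R^(2/3) √S = (1/0.015) × 0.714^(2/3) × √0.0052 = 3.84 m/s. Hydraulic depth D_h = A/T = 6.086/7.956 = 0.765 m.
Froude number Fr = V/√(g·D_h) = 3.84/√(9.81×0.765) = 1.4, which is greater than 1, so the flow is supercritical.

supercritical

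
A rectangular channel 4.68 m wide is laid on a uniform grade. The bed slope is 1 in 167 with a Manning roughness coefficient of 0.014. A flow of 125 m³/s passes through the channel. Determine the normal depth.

Manning's equation rearranged: A R^(2/3) = nQ / (1·√S) = 0.014 × 125 / (√0.005988) = 22.61.
Trying y = 4.25 m: A R^(2/3) = 26.17 — high.
Trying y = 2.69 m: A R^(2/3) = 14.62 — low.
Trying y = 3.78 m: A R^(2/3) = 22.61 — close enough.

y_n = 3.78 m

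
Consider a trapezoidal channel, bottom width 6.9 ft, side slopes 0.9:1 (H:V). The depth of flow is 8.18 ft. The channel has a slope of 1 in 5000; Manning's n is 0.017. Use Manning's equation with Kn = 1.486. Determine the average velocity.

With bottom width b = 6.9 ft and side slope z = 0.9: A = (b + zy)y = (6.9 + 0.9×8.18)×8.18 = 116.7 ft²; P = b + 2y√(1+z²) = 6.9 + 2×8.18×1.345 = 28.91 ft.
Hydraulic radius R = A/P = 116.7/28.91 = 4.035 ft.
From Manning's equation, V = (1.486/n) R^(2/3) S^(1/2) = (1.486/0.017) × 4.035^(2/3) × 0.0002^(1/2) = 3.13 ft/s.

V = 3.13 ft/s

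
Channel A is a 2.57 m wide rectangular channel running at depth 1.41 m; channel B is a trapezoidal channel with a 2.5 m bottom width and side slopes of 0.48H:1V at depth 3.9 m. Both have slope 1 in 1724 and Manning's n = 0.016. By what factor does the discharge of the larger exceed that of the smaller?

8.14

Channel A: Flow area A = b·y = 2.57 × 1.41 = 3.624 m². Wetted perimeter P = b + 2y = 2.57 + 2×1.41 = 5.39 m. Hydraulic radius R = A/P = 3.624/5.39 = 0.6723 m. Q_A = (1/0.016)·3.624·0.6723^(2/3)·√0.00058 = 4.186 m³/s.
Channel B: With bottom width b = 2.5 m and side slope z = 0.48: A = (b + zy)y = (2.5 + 0.48×3.9)×3.9 = 17.05 m²; P = b + 2y√(1+z²) = 2.5 + 2×3.9×1.109 = 11.15 m. Hydraulic radius R = A/P = 17.05/11.15 = 1.529 m. Q_B = (1/0.016)·17.05·1.529^(2/3)·√0.00058 = 34.06 m³/s.
The larger discharge is 34.06 m³/s and the smaller is 4.186 m³/s; the ratio is 8.14.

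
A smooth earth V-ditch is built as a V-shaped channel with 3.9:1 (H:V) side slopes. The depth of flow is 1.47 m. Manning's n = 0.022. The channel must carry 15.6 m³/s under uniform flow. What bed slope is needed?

For a triangular section with side slope z = 3.9: A = zy² = 3.9×1.47² = 8.428 m²; P = 2y√(1+z²) = 2×1.47×4.026 = 11.84 m.
Hydraulic radius R = A/P = 8.428/11.84 = 0.712 m.
From Manning's equation, S = [nQ / (1 A R^(2/3))]² = [0.022 × 15.6 / (1 × 8.428 × 0.712^(2/3))]² = 0.00261.

S = 0.00261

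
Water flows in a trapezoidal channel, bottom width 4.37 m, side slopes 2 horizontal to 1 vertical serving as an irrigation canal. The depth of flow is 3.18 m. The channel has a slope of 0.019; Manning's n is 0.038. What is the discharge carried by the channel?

With bottom width b = 4.37 m and side slope z = 2: A = (b + zy)y = (4.37 + 2×3.18)×3.18 = 34.12 m²; P = b + 2y√(1+z²) = 4.37 + 2×3.18×2.236 = 18.59 m.
Hydraulic radius R = A/P = 34.12/18.59 = 1.835 m.
Manning's equation: Q = (1/n) A R^(2/3) S^(1/2) = (1/0.038) × 34.12 × 1.835^(2/3) × 0.019^(1/2) = 186 m³/s.

Q = 186 m³/s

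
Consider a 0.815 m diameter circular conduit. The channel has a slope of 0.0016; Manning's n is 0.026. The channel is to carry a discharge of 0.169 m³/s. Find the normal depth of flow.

y_n = 0.459 m

Manning's equation rearranged: A R^(2/3) = nQ / (1·√S) = 0.026 × 0.169 / (√0.0016) = 0.1099.
Try y = 0.388 m: A R^(2/3) = 0.08303 — too small.
Try y = 0.459 m: A R^(2/3) = 0.1099 — close enough.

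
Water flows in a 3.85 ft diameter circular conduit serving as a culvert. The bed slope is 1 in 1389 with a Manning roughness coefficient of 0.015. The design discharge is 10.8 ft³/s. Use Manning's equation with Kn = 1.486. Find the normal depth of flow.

Manning's equation rearranged: A R^(2/3) = nQ / (1.486·√S) = 0.015 × 10.8 / (1.486 × √0.0007199) = 4.063.
At y = 1.13 ft: A R^(2/3) = 2.13 — short.
At y = 1.84 ft: A R^(2/3) = 5.252 — over.
At y = 1.59 ft: A R^(2/3) = 4.054 — ≈ 4.063.

y_n = 1.59 ft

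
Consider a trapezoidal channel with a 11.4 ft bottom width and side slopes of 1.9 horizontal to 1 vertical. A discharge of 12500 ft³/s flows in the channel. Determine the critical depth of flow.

At critical depth, Q² T / (g A³) = 1, i.e. A³/T = Q²/g = 12500²/32.2 = 4852000.
Trying y = 14.4 ft: A³/T = 2630000 — short.
Trying y = 18.6 ft: A³/T = 8005000 — over.
Trying y = 16.6 ft: A³/T = 4863000 — ≈ 4852000.

y_c = 16.6 ft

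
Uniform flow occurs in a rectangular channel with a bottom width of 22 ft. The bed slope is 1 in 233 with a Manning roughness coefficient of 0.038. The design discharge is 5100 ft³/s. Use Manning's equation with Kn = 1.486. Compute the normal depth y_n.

y_n = 23.6 ft

Manning's equation rearranged: A R^(2/3) = nQ / (1.486·√S) = 0.038 × 5100 / (1.486 × √0.004292) = 1991.
Try y = 17.8 ft: A R^(2/3) = 1405 — too small.
Try y = 23.6 ft: A R^(2/3) = 1990 — close enough.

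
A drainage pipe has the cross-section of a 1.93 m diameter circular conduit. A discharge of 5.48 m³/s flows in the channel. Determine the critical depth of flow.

y_c = 1.14 m

At critical depth, Q² T / (g A³) = 1, i.e. A³/T = Q²/g = 5.48²/9.81 = 3.061.
Try y = 1.02 m: A³/T = 2.004 — low.
Try y = 1.14 m: A³/T = 3.066 — close enough.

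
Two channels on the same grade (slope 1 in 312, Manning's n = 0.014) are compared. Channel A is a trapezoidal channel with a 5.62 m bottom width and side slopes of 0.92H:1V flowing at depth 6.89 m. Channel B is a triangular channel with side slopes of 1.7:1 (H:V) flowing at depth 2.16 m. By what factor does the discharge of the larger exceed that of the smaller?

Channel A: With bottom width b = 5.62 m and side slope z = 0.92: A = (b + zy)y = (5.62 + 0.92×6.89)×6.89 = 82.4 m²; P = b + 2y√(1+z²) = 5.62 + 2×6.89×1.359 = 24.34 m. Hydraulic radius R = A/P = 82.4/24.34 = 3.385 m. Q_A = (1/0.014)·82.4·3.385^(2/3)·√0.003205 = 751.1 m³/s.
Channel B: For a triangular section with side slope z = 1.7: A = zy² = 1.7×2.16² = 7.932 m²; P = 2y√(1+z²) = 2×2.16×1.972 = 8.52 m. Hydraulic radius R = A/P = 7.932/8.52 = 0.9309 m. Q_B = (1/0.014)·7.932·0.9309^(2/3)·√0.003205 = 30.58 m³/s.
The larger discharge is 751.1 m³/s and the smaller is 30.58 m³/s; the ratio is 24.6.

24.6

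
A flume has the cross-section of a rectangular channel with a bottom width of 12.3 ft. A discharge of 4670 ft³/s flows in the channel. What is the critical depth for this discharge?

y_c = 16.5 ft

For a rectangular channel, critical depth y_c = (q²/g)^(1/3) where q = Q/b = 4670/12.3 = 379.7 ft²/s.
So y_c = (379.7²/32.2)^(1/3) = 16.5 ft.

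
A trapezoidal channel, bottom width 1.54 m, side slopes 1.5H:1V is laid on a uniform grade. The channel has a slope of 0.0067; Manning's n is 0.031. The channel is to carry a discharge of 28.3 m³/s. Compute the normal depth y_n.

Manning's equation rearranged: A R^(2/3) = nQ / (1·√S) = 0.031 × 28.3 / (√0.0067) = 10.72.
Try y = 1.86 m: A R^(2/3) = 7.928 — low.
Try y = 2.68 m: A R^(2/3) = 18.02 — high.
Try y = 2.13 m: A R^(2/3) = 10.71 — matches.

y_n = 2.13 m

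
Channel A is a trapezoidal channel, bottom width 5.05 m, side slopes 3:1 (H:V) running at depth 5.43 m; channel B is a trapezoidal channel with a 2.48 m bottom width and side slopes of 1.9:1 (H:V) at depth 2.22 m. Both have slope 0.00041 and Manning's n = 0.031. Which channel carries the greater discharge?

channel A

Channel A: With bottom width b = 5.05 m and side slope z = 3: A = (b + zy)y = (5.05 + 3×5.43)×5.43 = 115.9 m²; P = b + 2y√(1+z²) = 5.05 + 2×5.43×3.162 = 39.39 m. Hydraulic radius R = A/P = 115.9/39.39 = 2.942 m. Q_A = (1/0.031)·115.9·2.942^(2/3)·√0.00041 = 155.4 m³/s.
Channel B: With bottom width b = 2.48 m and side slope z = 1.9: A = (b + zy)y = (2.48 + 1.9×2.22)×2.22 = 14.87 m²; P = b + 2y√(1+z²) = 2.48 + 2×2.22×2.147 = 12.01 m. Hydraulic radius R = A/P = 14.87/12.01 = 1.238 m. Q_B = (1/0.031)·14.87·1.238^(2/3)·√0.00041 = 11.2 m³/s.
Q_A = 155.4 m³/s vs Q_B = 11.2 m³/s, so channel A carries more.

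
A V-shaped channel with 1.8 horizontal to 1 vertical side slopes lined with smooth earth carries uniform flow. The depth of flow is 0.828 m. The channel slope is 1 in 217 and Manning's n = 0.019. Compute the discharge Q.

Q = 2.24 m³/s

For a triangular section with side slope z = 1.8: A = zy² = 1.8×0.828² = 1.234 m²; P = 2y√(1+z²) = 2×0.828×2.059 = 3.41 m.
Hydraulic radius R = A/P = 1.234/3.41 = 0.3619 m.
Manning's equation: Q = (1/n) A R^(2/3) S^(1/2) = (1/0.019) × 1.234 × 0.3619^(2/3) × 0.004608^(1/2) = 2.24 m³/s.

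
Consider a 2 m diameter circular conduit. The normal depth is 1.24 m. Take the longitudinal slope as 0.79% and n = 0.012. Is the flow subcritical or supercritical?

For a circular section of diameter D = 2 m at depth y = 1.24 m, the central angle is θ = 2 arccos(1 − 2y/D) = 3.626 rad. Then A = (D²/8)(θ − sin θ) = 2.046 m² and P = Dθ/2 = 3.626 m.
Hydraulic radius R = A/P = 2.046/3.626 = 0.5642 m.
V = (1/n) R^(2/3) √S = (1/0.012) × 0.5642^(2/3) × √0.0079 = 5.058 m/s. Hydraulic depth D_h = A/T = 2.046/1.942 = 1.054 m.
Froude number Fr = V/√(g·D_h) = 5.058/√(9.81×1.054) = 1.57, which is greater than 1, so the flow is supercritical.

supercritical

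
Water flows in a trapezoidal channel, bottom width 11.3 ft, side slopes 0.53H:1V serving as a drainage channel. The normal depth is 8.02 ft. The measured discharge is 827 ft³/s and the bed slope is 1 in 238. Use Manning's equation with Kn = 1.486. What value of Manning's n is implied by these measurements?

n = 0.038

With bottom width b = 11.3 ft and side slope z = 0.53: A = (b + zy)y = (11.3 + 0.53×8.02)×8.02 = 124.7 ft²; P = b + 2y√(1+z²) = 11.3 + 2×8.02×1.132 = 29.45 ft.
Hydraulic radius R = A/P = 124.7/29.45 = 4.234 ft.
Rearranging Manning's equation: n = (1.486/Q) A R^(2/3) S^(1/2) = (1.486/827) × 124.7 × 4.234^(2/3) × √0.004202 = 0.038.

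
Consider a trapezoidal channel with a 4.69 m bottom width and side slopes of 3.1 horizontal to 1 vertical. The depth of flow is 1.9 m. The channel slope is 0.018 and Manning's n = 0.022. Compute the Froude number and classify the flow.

supercritical

With bottom width b = 4.69 m and side slope z = 3.1: A = (b + zy)y = (4.69 + 3.1×1.9)×1.9 = 20.1 m²; P = b + 2y√(1+z²) = 4.69 + 2×1.9×3.257 = 17.07 m.
Hydraulic radius R = A/P = 20.1/17.07 = 1.178 m.
V = (1/n) R^(2/3) √S = (1/0.022) × 1.178^(2/3) × √0.018 = 6.801 m/s. Hydraulic depth D_h = A/T = 20.1/16.47 = 1.221 m.
Froude number Fr = V/√(g·D_h) = 6.801/√(9.81×1.221) = 1.97, which is greater than 1, so the flow is supercritical.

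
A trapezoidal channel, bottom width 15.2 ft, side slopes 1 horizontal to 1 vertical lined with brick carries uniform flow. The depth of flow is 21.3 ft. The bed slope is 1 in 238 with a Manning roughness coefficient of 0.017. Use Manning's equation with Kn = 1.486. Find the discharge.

Q = 20900 ft³/s

With bottom width b = 15.2 ft and side slope z = 1: A = (b + zy)y = (15.2 + 1×21.3)×21.3 = 777.5 ft²; P = b + 2y√(1+z²) = 15.2 + 2×21.3×1.414 = 75.45 ft.
Hydraulic radius R = A/P = 777.5/75.45 = 10.3 ft.
Manning's equation: Q = (1.486/n) A R^(2/3) S^(1/2) = (1.486/0.017) × 777.5 × 10.3^(2/3) × 0.004202^(1/2) = 20900 ft³/s.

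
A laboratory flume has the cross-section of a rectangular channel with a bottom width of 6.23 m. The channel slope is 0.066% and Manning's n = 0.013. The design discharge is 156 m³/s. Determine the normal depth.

y_n = 7.49 m

Manning's equation rearranged: A R^(2/3) = nQ / (1·√S) = 0.013 × 156 / (√0.00066) = 78.94.
Try y = 8.79 m: A R^(2/3) = 95.42 — high.
Try y = 6.42 m: A R^(2/3) = 65.53 — low.
Try y = 7.49 m: A R^(2/3) = 78.93 — close enough.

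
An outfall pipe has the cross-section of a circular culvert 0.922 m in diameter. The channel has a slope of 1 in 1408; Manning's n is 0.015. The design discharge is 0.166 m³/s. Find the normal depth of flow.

y_n = 0.39 m

Manning's equation rearranged: A R^(2/3) = nQ / (1·√S) = 0.015 × 0.166 / (√0.0007102) = 0.09343.
Trying y = 0.493 m: A R^(2/3) = 0.1404 — high.
Trying y = 0.292 m: A R^(2/3) = 0.05456 — low.
Trying y = 0.39 m: A R^(2/3) = 0.09362 — ≈ 0.09343.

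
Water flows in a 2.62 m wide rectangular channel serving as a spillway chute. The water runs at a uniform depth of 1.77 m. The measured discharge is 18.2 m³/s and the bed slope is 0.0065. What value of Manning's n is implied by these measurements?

Flow area A = b·y = 2.62 × 1.77 = 4.637 m². Wetted perimeter P = b + 2y = 2.62 + 2×1.77 = 6.16 m.
Hydraulic radius R = A/P = 4.637/6.16 = 0.7528 m.
Rearranging Manning's equation: n = (1/Q) A R^(2/3) S^(1/2) = (1/18.2) × 4.637 × 0.7528^(2/3) × √0.0065 = 0.017.

n = 0.017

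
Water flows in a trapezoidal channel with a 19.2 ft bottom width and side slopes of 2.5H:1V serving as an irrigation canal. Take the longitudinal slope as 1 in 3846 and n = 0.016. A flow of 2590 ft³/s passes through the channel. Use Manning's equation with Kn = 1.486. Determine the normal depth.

Manning's equation rearranged: A R^(2/3) = nQ / (1.486·√S) = 0.016 × 2590 / (1.486 × √0.00026) = 1729.
Try y = 13.7 ft: A R^(2/3) = 2899 — too large.
Try y = 8.26 ft: A R^(2/3) = 984 — too small.
Try y = 10.8 ft: A R^(2/3) = 1729 — matches.

y_n = 10.8 ft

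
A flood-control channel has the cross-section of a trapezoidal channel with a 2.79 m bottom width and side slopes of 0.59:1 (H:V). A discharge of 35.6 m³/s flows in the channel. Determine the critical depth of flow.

At critical depth, Q² T / (g A³) = 1, i.e. A³/T = Q²/g = 35.6²/9.81 = 129.2.
Trying y = 1.61 m: A³/T = 46.55 — short.
Trying y = 2.55 m: A³/T = 226.5 — over.
Trying y = 2.17 m: A³/T = 128.8 — close enough.

y_c = 2.17 m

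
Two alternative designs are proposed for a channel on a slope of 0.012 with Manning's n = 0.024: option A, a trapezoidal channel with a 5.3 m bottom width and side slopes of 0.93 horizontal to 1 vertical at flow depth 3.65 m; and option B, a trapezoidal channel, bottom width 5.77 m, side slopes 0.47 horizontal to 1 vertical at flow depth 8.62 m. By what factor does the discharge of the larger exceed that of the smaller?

3.71

Channel A: With bottom width b = 5.3 m and side slope z = 0.93: A = (b + zy)y = (5.3 + 0.93×3.65)×3.65 = 31.73 m²; P = b + 2y√(1+z²) = 5.3 + 2×3.65×1.366 = 15.27 m. Hydraulic radius R = A/P = 31.73/15.27 = 2.078 m. Q_A = (1/0.024)·31.73·2.078^(2/3)·√0.012 = 235.9 m³/s.
Channel B: With bottom width b = 5.77 m and side slope z = 0.47: A = (b + zy)y = (5.77 + 0.47×8.62)×8.62 = 84.66 m²; P = b + 2y√(1+z²) = 5.77 + 2×8.62×1.105 = 24.82 m. Hydraulic radius R = A/P = 84.66/24.82 = 3.411 m. Q_B = (1/0.024)·84.66·3.411^(2/3)·√0.012 = 875.6 m³/s.
The larger discharge is 875.6 m³/s and the smaller is 235.9 m³/s; the ratio is 3.71.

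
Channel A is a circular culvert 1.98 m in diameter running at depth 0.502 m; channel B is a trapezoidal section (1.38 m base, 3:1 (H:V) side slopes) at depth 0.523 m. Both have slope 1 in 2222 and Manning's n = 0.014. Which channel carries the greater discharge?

Channel A: For a circular section of diameter D = 1.98 m at depth y = 0.502 m, the central angle is θ = 2 arccos(1 − 2y/D) = 2.111 rad. Then A = (D²/8)(θ − sin θ) = 0.614 m² and P = Dθ/2 = 2.09 m. Hydraulic radius R = A/P = 0.614/2.09 = 0.2938 m. Q_A = (1/0.014)·0.614·0.2938^(2/3)·√0.00045 = 0.4112 m³/s.
Channel B: With bottom width b = 1.38 m and side slope z = 3: A = (b + zy)y = (1.38 + 3×0.523)×0.523 = 1.542 m²; P = b + 2y√(1+z²) = 1.38 + 2×0.523×3.162 = 4.688 m. Hydraulic radius R = A/P = 1.542/4.688 = 0.329 m. Q_B = (1/0.014)·1.542·0.329^(2/3)·√0.00045 = 1.114 m³/s.
Q_A = 0.4112 m³/s vs Q_B = 1.114 m³/s, so channel B carries more.

channel B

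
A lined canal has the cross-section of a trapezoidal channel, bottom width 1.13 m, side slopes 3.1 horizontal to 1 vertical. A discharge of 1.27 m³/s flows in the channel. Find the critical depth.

y_c = 0.364 m

At critical depth, Q² T / (g A³) = 1, i.e. A³/T = Q²/g = 1.27²/9.81 = 0.1644.
Try y = 0.452 m: A³/T = 0.3808 — over.
Try y = 0.3 m: A³/T = 0.07894 — short.
Try y = 0.364 m: A³/T = 0.164 — ≈ 0.1644.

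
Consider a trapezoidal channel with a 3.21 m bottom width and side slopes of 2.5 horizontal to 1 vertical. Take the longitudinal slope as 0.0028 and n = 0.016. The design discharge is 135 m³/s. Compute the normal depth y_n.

y_n = 2.87 m

Manning's equation rearranged: A R^(2/3) = nQ / (1·√S) = 0.016 × 135 / (√0.0028) = 40.82.
Trying y = 1.96 m: A R^(2/3) = 17.5 — too small.
Trying y = 3.66 m: A R^(2/3) = 71.18 — too large.
Trying y = 2.87 m: A R^(2/3) = 40.72 — matches.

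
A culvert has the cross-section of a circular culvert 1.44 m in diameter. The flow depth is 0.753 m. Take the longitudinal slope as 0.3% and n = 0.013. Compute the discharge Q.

Q = 1.87 m³/s

For a circular section of diameter D = 1.44 m at depth y = 0.753 m, the central angle is θ = 2 arccos(1 − 2y/D) = 3.233 rad. Then A = (D²/8)(θ − sin θ) = 0.8618 m² and P = Dθ/2 = 2.328 m.
Hydraulic radius R = A/P = 0.8618/2.328 = 0.3702 m.
Manning's equation: Q = (1/n) A R^(2/3) S^(1/2) = (1/0.013) × 0.8618 × 0.3702^(2/3) × 0.003^(1/2) = 1.87 m³/s.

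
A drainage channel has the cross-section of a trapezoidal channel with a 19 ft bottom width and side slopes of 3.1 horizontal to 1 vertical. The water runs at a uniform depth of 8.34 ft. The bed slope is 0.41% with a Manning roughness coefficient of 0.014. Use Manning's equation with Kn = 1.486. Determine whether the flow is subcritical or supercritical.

With bottom width b = 19 ft and side slope z = 3.1: A = (b + zy)y = (19 + 3.1×8.34)×8.34 = 374.1 ft²; P = b + 2y√(1+z²) = 19 + 2×8.34×3.257 = 73.33 ft.
Hydraulic radius R = A/P = 374.1/73.33 = 5.101 ft.
V = (1.486/n) R^(2/3) √S = (1.486/0.014) × 5.101^(2/3) × √0.0041 = 20.14 ft/s. Hydraulic depth D_h = A/T = 374.1/70.71 = 5.291 ft.
Froude number Fr = V/√(g·D_h) = 20.14/√(32.2×5.291) = 1.54, which is greater than 1, so the flow is supercritical.

supercritical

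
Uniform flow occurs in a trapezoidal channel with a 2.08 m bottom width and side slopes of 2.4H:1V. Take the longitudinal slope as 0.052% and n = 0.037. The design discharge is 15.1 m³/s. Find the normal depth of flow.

Manning's equation rearranged: A R^(2/3) = nQ / (1·√S) = 0.037 × 15.1 / (√0.00052) = 24.5.
Trying y = 2.72 m: A R^(2/3) = 29.9 — high.
Trying y = 1.91 m: A R^(2/3) = 13.23 — low.
Trying y = 2.5 m: A R^(2/3) = 24.55 — matches.

y_n = 2.5 m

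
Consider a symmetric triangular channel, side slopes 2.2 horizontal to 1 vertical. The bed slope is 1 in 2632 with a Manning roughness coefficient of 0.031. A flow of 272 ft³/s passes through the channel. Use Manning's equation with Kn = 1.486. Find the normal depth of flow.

Manning's equation rearranged: A R^(2/3) = nQ / (1.486·√S) = 0.031 × 272 / (1.486 × √0.0003799) = 291.1.
At y = 6.41 ft: A R^(2/3) = 184.6 — short.
At y = 8.64 ft: A R^(2/3) = 409.2 — over.
At y = 7.6 ft: A R^(2/3) = 290.7 — ≈ 291.1.

y_n = 7.6 ft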